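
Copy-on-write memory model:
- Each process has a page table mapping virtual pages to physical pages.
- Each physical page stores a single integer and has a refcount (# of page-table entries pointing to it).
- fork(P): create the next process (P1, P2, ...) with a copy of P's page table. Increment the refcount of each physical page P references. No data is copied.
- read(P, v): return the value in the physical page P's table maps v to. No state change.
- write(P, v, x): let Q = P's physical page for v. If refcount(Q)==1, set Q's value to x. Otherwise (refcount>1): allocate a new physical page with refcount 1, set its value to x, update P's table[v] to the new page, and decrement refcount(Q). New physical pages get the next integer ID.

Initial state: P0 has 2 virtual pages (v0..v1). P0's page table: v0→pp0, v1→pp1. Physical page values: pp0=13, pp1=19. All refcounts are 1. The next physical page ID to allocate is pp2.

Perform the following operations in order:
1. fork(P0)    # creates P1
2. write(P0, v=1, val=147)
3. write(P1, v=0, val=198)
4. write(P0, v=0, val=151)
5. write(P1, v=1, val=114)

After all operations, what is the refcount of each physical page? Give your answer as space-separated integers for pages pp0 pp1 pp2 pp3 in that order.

Answer: 1 1 1 1

Derivation:
Op 1: fork(P0) -> P1. 2 ppages; refcounts: pp0:2 pp1:2
Op 2: write(P0, v1, 147). refcount(pp1)=2>1 -> COPY to pp2. 3 ppages; refcounts: pp0:2 pp1:1 pp2:1
Op 3: write(P1, v0, 198). refcount(pp0)=2>1 -> COPY to pp3. 4 ppages; refcounts: pp0:1 pp1:1 pp2:1 pp3:1
Op 4: write(P0, v0, 151). refcount(pp0)=1 -> write in place. 4 ppages; refcounts: pp0:1 pp1:1 pp2:1 pp3:1
Op 5: write(P1, v1, 114). refcount(pp1)=1 -> write in place. 4 ppages; refcounts: pp0:1 pp1:1 pp2:1 pp3:1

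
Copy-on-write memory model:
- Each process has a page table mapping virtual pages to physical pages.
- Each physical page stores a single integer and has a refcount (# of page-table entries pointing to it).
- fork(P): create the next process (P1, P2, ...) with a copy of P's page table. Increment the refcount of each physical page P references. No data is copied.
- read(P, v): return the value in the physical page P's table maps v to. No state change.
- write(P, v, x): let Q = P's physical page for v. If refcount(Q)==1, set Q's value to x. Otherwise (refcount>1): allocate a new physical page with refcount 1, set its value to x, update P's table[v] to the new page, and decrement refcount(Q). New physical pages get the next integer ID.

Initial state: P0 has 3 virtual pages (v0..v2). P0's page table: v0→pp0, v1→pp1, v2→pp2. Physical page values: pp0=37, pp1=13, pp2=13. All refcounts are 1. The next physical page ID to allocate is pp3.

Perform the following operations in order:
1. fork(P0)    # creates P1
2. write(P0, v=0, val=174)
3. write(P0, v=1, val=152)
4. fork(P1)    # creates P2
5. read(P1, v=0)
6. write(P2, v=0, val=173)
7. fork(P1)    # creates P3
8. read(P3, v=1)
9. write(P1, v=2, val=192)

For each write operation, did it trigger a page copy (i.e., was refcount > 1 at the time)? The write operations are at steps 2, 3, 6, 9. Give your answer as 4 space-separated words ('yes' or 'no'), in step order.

Op 1: fork(P0) -> P1. 3 ppages; refcounts: pp0:2 pp1:2 pp2:2
Op 2: write(P0, v0, 174). refcount(pp0)=2>1 -> COPY to pp3. 4 ppages; refcounts: pp0:1 pp1:2 pp2:2 pp3:1
Op 3: write(P0, v1, 152). refcount(pp1)=2>1 -> COPY to pp4. 5 ppages; refcounts: pp0:1 pp1:1 pp2:2 pp3:1 pp4:1
Op 4: fork(P1) -> P2. 5 ppages; refcounts: pp0:2 pp1:2 pp2:3 pp3:1 pp4:1
Op 5: read(P1, v0) -> 37. No state change.
Op 6: write(P2, v0, 173). refcount(pp0)=2>1 -> COPY to pp5. 6 ppages; refcounts: pp0:1 pp1:2 pp2:3 pp3:1 pp4:1 pp5:1
Op 7: fork(P1) -> P3. 6 ppages; refcounts: pp0:2 pp1:3 pp2:4 pp3:1 pp4:1 pp5:1
Op 8: read(P3, v1) -> 13. No state change.
Op 9: write(P1, v2, 192). refcount(pp2)=4>1 -> COPY to pp6. 7 ppages; refcounts: pp0:2 pp1:3 pp2:3 pp3:1 pp4:1 pp5:1 pp6:1

yes yes yes yes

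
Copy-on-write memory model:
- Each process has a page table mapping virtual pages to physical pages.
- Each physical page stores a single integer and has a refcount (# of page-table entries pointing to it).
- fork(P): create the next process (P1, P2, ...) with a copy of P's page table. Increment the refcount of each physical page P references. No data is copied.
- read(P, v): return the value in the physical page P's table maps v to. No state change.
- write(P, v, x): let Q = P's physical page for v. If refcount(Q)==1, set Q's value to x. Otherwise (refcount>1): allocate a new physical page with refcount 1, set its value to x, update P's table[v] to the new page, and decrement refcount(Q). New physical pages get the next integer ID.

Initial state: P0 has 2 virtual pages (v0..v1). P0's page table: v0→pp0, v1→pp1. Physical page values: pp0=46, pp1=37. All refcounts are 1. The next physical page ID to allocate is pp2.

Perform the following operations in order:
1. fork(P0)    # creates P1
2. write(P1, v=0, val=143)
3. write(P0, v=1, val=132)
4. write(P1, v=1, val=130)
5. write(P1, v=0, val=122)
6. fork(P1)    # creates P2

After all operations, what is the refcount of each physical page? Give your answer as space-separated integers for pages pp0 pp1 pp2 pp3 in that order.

Answer: 1 2 2 1

Derivation:
Op 1: fork(P0) -> P1. 2 ppages; refcounts: pp0:2 pp1:2
Op 2: write(P1, v0, 143). refcount(pp0)=2>1 -> COPY to pp2. 3 ppages; refcounts: pp0:1 pp1:2 pp2:1
Op 3: write(P0, v1, 132). refcount(pp1)=2>1 -> COPY to pp3. 4 ppages; refcounts: pp0:1 pp1:1 pp2:1 pp3:1
Op 4: write(P1, v1, 130). refcount(pp1)=1 -> write in place. 4 ppages; refcounts: pp0:1 pp1:1 pp2:1 pp3:1
Op 5: write(P1, v0, 122). refcount(pp2)=1 -> write in place. 4 ppages; refcounts: pp0:1 pp1:1 pp2:1 pp3:1
Op 6: fork(P1) -> P2. 4 ppages; refcounts: pp0:1 pp1:2 pp2:2 pp3:1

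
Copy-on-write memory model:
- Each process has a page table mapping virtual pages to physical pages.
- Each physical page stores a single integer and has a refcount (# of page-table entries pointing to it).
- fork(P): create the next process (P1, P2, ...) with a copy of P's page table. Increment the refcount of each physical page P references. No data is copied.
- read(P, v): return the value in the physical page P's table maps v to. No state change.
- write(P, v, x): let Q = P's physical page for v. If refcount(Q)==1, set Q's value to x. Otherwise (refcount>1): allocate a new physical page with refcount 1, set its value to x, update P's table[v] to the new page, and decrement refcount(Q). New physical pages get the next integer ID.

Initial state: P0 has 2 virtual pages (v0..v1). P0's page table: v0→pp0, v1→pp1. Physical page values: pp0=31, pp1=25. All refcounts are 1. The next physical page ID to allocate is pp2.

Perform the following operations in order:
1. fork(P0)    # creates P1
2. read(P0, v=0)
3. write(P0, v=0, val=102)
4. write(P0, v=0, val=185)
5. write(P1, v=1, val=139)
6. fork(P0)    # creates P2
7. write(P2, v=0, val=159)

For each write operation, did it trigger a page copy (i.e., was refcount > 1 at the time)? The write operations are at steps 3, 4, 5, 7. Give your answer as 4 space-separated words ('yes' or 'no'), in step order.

Op 1: fork(P0) -> P1. 2 ppages; refcounts: pp0:2 pp1:2
Op 2: read(P0, v0) -> 31. No state change.
Op 3: write(P0, v0, 102). refcount(pp0)=2>1 -> COPY to pp2. 3 ppages; refcounts: pp0:1 pp1:2 pp2:1
Op 4: write(P0, v0, 185). refcount(pp2)=1 -> write in place. 3 ppages; refcounts: pp0:1 pp1:2 pp2:1
Op 5: write(P1, v1, 139). refcount(pp1)=2>1 -> COPY to pp3. 4 ppages; refcounts: pp0:1 pp1:1 pp2:1 pp3:1
Op 6: fork(P0) -> P2. 4 ppages; refcounts: pp0:1 pp1:2 pp2:2 pp3:1
Op 7: write(P2, v0, 159). refcount(pp2)=2>1 -> COPY to pp4. 5 ppages; refcounts: pp0:1 pp1:2 pp2:1 pp3:1 pp4:1

yes no yes yes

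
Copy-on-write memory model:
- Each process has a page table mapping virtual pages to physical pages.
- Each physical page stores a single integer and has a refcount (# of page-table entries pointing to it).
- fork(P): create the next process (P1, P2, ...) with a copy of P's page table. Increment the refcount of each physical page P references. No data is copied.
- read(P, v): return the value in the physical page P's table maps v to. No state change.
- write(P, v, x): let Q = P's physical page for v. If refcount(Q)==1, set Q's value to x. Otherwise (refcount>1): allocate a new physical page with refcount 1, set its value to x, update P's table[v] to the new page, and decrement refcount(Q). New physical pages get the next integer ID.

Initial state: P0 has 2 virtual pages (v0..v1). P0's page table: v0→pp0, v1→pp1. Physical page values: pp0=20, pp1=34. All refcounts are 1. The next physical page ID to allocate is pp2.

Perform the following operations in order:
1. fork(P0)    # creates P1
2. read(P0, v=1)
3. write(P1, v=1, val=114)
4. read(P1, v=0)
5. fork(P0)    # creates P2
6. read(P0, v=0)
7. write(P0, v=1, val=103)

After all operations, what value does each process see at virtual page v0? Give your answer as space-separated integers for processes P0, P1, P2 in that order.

Op 1: fork(P0) -> P1. 2 ppages; refcounts: pp0:2 pp1:2
Op 2: read(P0, v1) -> 34. No state change.
Op 3: write(P1, v1, 114). refcount(pp1)=2>1 -> COPY to pp2. 3 ppages; refcounts: pp0:2 pp1:1 pp2:1
Op 4: read(P1, v0) -> 20. No state change.
Op 5: fork(P0) -> P2. 3 ppages; refcounts: pp0:3 pp1:2 pp2:1
Op 6: read(P0, v0) -> 20. No state change.
Op 7: write(P0, v1, 103). refcount(pp1)=2>1 -> COPY to pp3. 4 ppages; refcounts: pp0:3 pp1:1 pp2:1 pp3:1
P0: v0 -> pp0 = 20
P1: v0 -> pp0 = 20
P2: v0 -> pp0 = 20

Answer: 20 20 20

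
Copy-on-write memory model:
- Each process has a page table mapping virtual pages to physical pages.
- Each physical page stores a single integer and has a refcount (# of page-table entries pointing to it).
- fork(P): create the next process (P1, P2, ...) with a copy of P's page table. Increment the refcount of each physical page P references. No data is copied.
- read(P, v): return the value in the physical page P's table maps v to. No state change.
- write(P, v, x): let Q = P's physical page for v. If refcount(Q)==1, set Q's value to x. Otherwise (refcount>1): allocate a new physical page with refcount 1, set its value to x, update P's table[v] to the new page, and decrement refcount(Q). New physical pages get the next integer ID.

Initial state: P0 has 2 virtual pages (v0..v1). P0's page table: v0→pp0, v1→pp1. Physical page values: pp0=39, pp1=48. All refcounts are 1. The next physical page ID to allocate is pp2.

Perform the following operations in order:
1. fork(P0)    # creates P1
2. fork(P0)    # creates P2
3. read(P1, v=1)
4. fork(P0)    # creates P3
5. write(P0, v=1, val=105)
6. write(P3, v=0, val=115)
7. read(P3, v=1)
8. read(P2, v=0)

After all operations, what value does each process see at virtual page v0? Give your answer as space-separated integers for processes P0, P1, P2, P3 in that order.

Answer: 39 39 39 115

Derivation:
Op 1: fork(P0) -> P1. 2 ppages; refcounts: pp0:2 pp1:2
Op 2: fork(P0) -> P2. 2 ppages; refcounts: pp0:3 pp1:3
Op 3: read(P1, v1) -> 48. No state change.
Op 4: fork(P0) -> P3. 2 ppages; refcounts: pp0:4 pp1:4
Op 5: write(P0, v1, 105). refcount(pp1)=4>1 -> COPY to pp2. 3 ppages; refcounts: pp0:4 pp1:3 pp2:1
Op 6: write(P3, v0, 115). refcount(pp0)=4>1 -> COPY to pp3. 4 ppages; refcounts: pp0:3 pp1:3 pp2:1 pp3:1
Op 7: read(P3, v1) -> 48. No state change.
Op 8: read(P2, v0) -> 39. No state change.
P0: v0 -> pp0 = 39
P1: v0 -> pp0 = 39
P2: v0 -> pp0 = 39
P3: v0 -> pp3 = 115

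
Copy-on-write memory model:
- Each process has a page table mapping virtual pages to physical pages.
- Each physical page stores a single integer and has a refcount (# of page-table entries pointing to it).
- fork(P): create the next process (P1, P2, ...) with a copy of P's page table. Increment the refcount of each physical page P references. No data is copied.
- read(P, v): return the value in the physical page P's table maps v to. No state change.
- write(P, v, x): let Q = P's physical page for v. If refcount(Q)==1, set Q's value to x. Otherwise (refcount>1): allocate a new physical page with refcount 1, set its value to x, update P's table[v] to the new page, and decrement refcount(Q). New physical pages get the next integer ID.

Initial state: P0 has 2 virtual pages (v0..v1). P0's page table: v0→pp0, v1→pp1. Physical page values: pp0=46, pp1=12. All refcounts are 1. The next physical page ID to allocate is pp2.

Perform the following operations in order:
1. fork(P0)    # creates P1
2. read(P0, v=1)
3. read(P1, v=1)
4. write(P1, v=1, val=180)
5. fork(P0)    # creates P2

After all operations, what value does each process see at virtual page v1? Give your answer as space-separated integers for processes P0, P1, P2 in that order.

Op 1: fork(P0) -> P1. 2 ppages; refcounts: pp0:2 pp1:2
Op 2: read(P0, v1) -> 12. No state change.
Op 3: read(P1, v1) -> 12. No state change.
Op 4: write(P1, v1, 180). refcount(pp1)=2>1 -> COPY to pp2. 3 ppages; refcounts: pp0:2 pp1:1 pp2:1
Op 5: fork(P0) -> P2. 3 ppages; refcounts: pp0:3 pp1:2 pp2:1
P0: v1 -> pp1 = 12
P1: v1 -> pp2 = 180
P2: v1 -> pp1 = 12

Answer: 12 180 12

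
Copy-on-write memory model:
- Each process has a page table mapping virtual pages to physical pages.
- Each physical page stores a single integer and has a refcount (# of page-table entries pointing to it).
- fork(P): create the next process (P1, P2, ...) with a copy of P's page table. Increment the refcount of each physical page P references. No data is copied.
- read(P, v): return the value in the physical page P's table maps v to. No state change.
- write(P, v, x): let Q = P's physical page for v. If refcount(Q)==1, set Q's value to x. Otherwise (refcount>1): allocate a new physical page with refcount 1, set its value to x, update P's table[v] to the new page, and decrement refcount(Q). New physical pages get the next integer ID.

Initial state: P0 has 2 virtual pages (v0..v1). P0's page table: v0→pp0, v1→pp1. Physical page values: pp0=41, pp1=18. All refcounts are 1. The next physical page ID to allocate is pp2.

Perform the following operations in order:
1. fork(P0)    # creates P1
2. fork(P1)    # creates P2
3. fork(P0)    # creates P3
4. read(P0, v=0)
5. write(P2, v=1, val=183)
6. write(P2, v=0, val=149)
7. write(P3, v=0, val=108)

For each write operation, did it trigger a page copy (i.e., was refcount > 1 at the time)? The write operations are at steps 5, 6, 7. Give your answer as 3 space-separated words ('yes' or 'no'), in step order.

Op 1: fork(P0) -> P1. 2 ppages; refcounts: pp0:2 pp1:2
Op 2: fork(P1) -> P2. 2 ppages; refcounts: pp0:3 pp1:3
Op 3: fork(P0) -> P3. 2 ppages; refcounts: pp0:4 pp1:4
Op 4: read(P0, v0) -> 41. No state change.
Op 5: write(P2, v1, 183). refcount(pp1)=4>1 -> COPY to pp2. 3 ppages; refcounts: pp0:4 pp1:3 pp2:1
Op 6: write(P2, v0, 149). refcount(pp0)=4>1 -> COPY to pp3. 4 ppages; refcounts: pp0:3 pp1:3 pp2:1 pp3:1
Op 7: write(P3, v0, 108). refcount(pp0)=3>1 -> COPY to pp4. 5 ppages; refcounts: pp0:2 pp1:3 pp2:1 pp3:1 pp4:1

yes yes yes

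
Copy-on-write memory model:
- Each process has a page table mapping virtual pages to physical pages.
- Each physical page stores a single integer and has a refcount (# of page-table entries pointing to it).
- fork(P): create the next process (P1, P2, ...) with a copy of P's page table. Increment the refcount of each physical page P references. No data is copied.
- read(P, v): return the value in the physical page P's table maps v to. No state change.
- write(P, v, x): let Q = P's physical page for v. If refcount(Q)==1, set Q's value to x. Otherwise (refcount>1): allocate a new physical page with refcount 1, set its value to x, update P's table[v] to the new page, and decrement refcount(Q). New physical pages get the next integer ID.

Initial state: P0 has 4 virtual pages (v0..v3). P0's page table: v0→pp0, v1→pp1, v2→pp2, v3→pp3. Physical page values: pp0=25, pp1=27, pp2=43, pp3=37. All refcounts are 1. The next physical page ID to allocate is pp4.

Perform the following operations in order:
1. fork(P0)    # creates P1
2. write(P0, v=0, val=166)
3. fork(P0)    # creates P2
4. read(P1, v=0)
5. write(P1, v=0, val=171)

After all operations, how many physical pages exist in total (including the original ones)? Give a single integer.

Answer: 5

Derivation:
Op 1: fork(P0) -> P1. 4 ppages; refcounts: pp0:2 pp1:2 pp2:2 pp3:2
Op 2: write(P0, v0, 166). refcount(pp0)=2>1 -> COPY to pp4. 5 ppages; refcounts: pp0:1 pp1:2 pp2:2 pp3:2 pp4:1
Op 3: fork(P0) -> P2. 5 ppages; refcounts: pp0:1 pp1:3 pp2:3 pp3:3 pp4:2
Op 4: read(P1, v0) -> 25. No state change.
Op 5: write(P1, v0, 171). refcount(pp0)=1 -> write in place. 5 ppages; refcounts: pp0:1 pp1:3 pp2:3 pp3:3 pp4:2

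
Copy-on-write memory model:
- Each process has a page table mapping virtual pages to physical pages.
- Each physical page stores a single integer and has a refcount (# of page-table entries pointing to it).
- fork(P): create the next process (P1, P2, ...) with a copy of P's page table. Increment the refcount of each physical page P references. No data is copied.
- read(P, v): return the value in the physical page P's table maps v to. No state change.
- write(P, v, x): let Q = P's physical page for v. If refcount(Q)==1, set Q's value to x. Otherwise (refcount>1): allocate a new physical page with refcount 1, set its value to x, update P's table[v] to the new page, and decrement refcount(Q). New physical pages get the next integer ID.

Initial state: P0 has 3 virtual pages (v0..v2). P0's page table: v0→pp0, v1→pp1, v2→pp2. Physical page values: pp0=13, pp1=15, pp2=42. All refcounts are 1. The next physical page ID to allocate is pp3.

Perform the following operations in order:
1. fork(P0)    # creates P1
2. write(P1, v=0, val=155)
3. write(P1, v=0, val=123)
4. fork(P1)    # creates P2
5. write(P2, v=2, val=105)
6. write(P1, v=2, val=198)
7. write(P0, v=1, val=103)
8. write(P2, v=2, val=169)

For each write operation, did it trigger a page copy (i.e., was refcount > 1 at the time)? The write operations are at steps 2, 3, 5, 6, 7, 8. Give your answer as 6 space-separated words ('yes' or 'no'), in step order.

Op 1: fork(P0) -> P1. 3 ppages; refcounts: pp0:2 pp1:2 pp2:2
Op 2: write(P1, v0, 155). refcount(pp0)=2>1 -> COPY to pp3. 4 ppages; refcounts: pp0:1 pp1:2 pp2:2 pp3:1
Op 3: write(P1, v0, 123). refcount(pp3)=1 -> write in place. 4 ppages; refcounts: pp0:1 pp1:2 pp2:2 pp3:1
Op 4: fork(P1) -> P2. 4 ppages; refcounts: pp0:1 pp1:3 pp2:3 pp3:2
Op 5: write(P2, v2, 105). refcount(pp2)=3>1 -> COPY to pp4. 5 ppages; refcounts: pp0:1 pp1:3 pp2:2 pp3:2 pp4:1
Op 6: write(P1, v2, 198). refcount(pp2)=2>1 -> COPY to pp5. 6 ppages; refcounts: pp0:1 pp1:3 pp2:1 pp3:2 pp4:1 pp5:1
Op 7: write(P0, v1, 103). refcount(pp1)=3>1 -> COPY to pp6. 7 ppages; refcounts: pp0:1 pp1:2 pp2:1 pp3:2 pp4:1 pp5:1 pp6:1
Op 8: write(P2, v2, 169). refcount(pp4)=1 -> write in place. 7 ppages; refcounts: pp0:1 pp1:2 pp2:1 pp3:2 pp4:1 pp5:1 pp6:1

yes no yes yes yes no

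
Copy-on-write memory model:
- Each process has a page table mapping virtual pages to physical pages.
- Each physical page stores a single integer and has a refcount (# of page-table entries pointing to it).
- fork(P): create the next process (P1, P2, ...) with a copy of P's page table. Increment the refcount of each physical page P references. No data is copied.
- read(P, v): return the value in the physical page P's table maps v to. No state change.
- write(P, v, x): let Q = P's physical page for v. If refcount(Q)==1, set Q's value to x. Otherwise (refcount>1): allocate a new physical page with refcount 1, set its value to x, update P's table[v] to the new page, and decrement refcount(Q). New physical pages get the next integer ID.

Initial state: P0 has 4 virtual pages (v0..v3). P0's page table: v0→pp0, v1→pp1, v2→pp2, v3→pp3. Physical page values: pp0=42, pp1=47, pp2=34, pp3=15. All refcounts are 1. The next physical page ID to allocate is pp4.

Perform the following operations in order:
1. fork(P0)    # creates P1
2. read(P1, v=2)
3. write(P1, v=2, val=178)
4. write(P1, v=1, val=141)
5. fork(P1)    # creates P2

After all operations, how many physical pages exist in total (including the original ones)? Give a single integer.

Answer: 6

Derivation:
Op 1: fork(P0) -> P1. 4 ppages; refcounts: pp0:2 pp1:2 pp2:2 pp3:2
Op 2: read(P1, v2) -> 34. No state change.
Op 3: write(P1, v2, 178). refcount(pp2)=2>1 -> COPY to pp4. 5 ppages; refcounts: pp0:2 pp1:2 pp2:1 pp3:2 pp4:1
Op 4: write(P1, v1, 141). refcount(pp1)=2>1 -> COPY to pp5. 6 ppages; refcounts: pp0:2 pp1:1 pp2:1 pp3:2 pp4:1 pp5:1
Op 5: fork(P1) -> P2. 6 ppages; refcounts: pp0:3 pp1:1 pp2:1 pp3:3 pp4:2 pp5:2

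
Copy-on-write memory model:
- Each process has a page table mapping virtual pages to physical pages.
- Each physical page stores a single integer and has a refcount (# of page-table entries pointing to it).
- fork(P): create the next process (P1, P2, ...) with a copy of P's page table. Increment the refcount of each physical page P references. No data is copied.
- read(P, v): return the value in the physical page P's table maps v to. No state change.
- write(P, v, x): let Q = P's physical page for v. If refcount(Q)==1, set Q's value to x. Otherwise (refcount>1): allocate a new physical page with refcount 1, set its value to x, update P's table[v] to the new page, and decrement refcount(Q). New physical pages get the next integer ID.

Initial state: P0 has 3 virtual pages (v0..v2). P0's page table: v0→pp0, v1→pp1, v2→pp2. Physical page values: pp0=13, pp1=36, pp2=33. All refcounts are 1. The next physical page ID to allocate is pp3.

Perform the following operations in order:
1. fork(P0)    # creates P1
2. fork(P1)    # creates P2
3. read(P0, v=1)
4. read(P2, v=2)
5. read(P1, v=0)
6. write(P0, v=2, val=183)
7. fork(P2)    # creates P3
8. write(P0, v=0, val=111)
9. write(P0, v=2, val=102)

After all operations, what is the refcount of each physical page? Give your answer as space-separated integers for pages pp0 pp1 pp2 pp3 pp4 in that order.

Op 1: fork(P0) -> P1. 3 ppages; refcounts: pp0:2 pp1:2 pp2:2
Op 2: fork(P1) -> P2. 3 ppages; refcounts: pp0:3 pp1:3 pp2:3
Op 3: read(P0, v1) -> 36. No state change.
Op 4: read(P2, v2) -> 33. No state change.
Op 5: read(P1, v0) -> 13. No state change.
Op 6: write(P0, v2, 183). refcount(pp2)=3>1 -> COPY to pp3. 4 ppages; refcounts: pp0:3 pp1:3 pp2:2 pp3:1
Op 7: fork(P2) -> P3. 4 ppages; refcounts: pp0:4 pp1:4 pp2:3 pp3:1
Op 8: write(P0, v0, 111). refcount(pp0)=4>1 -> COPY to pp4. 5 ppages; refcounts: pp0:3 pp1:4 pp2:3 pp3:1 pp4:1
Op 9: write(P0, v2, 102). refcount(pp3)=1 -> write in place. 5 ppages; refcounts: pp0:3 pp1:4 pp2:3 pp3:1 pp4:1

Answer: 3 4 3 1 1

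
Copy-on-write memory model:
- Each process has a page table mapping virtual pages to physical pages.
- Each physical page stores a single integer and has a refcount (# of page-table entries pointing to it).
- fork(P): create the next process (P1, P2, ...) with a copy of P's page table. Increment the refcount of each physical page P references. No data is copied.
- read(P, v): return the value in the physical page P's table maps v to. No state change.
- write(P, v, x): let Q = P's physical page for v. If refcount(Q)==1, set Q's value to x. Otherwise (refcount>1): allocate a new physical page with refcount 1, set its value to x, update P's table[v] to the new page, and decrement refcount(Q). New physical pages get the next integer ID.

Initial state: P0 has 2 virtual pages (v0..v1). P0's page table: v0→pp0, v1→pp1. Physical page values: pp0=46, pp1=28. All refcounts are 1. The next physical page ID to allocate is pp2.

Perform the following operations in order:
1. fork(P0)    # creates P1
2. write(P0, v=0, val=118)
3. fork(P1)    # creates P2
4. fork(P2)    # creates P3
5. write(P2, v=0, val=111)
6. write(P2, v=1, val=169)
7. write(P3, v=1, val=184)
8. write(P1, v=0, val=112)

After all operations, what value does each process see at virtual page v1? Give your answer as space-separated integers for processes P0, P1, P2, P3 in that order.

Answer: 28 28 169 184

Derivation:
Op 1: fork(P0) -> P1. 2 ppages; refcounts: pp0:2 pp1:2
Op 2: write(P0, v0, 118). refcount(pp0)=2>1 -> COPY to pp2. 3 ppages; refcounts: pp0:1 pp1:2 pp2:1
Op 3: fork(P1) -> P2. 3 ppages; refcounts: pp0:2 pp1:3 pp2:1
Op 4: fork(P2) -> P3. 3 ppages; refcounts: pp0:3 pp1:4 pp2:1
Op 5: write(P2, v0, 111). refcount(pp0)=3>1 -> COPY to pp3. 4 ppages; refcounts: pp0:2 pp1:4 pp2:1 pp3:1
Op 6: write(P2, v1, 169). refcount(pp1)=4>1 -> COPY to pp4. 5 ppages; refcounts: pp0:2 pp1:3 pp2:1 pp3:1 pp4:1
Op 7: write(P3, v1, 184). refcount(pp1)=3>1 -> COPY to pp5. 6 ppages; refcounts: pp0:2 pp1:2 pp2:1 pp3:1 pp4:1 pp5:1
Op 8: write(P1, v0, 112). refcount(pp0)=2>1 -> COPY to pp6. 7 ppages; refcounts: pp0:1 pp1:2 pp2:1 pp3:1 pp4:1 pp5:1 pp6:1
P0: v1 -> pp1 = 28
P1: v1 -> pp1 = 28
P2: v1 -> pp4 = 169
P3: v1 -> pp5 = 184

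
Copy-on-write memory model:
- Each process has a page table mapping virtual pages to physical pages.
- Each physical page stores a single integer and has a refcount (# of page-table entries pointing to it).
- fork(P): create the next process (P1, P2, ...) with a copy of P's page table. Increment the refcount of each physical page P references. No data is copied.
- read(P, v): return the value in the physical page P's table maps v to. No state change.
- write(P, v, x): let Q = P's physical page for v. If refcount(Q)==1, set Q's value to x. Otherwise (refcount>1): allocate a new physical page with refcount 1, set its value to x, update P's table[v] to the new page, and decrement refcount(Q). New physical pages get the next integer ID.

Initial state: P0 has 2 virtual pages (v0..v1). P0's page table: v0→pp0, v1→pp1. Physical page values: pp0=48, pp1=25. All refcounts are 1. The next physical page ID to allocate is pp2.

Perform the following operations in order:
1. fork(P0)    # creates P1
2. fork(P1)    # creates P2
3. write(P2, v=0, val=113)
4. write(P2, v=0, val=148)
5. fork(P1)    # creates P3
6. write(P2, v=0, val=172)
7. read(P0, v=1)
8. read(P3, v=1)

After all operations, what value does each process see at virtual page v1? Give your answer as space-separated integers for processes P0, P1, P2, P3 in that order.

Answer: 25 25 25 25

Derivation:
Op 1: fork(P0) -> P1. 2 ppages; refcounts: pp0:2 pp1:2
Op 2: fork(P1) -> P2. 2 ppages; refcounts: pp0:3 pp1:3
Op 3: write(P2, v0, 113). refcount(pp0)=3>1 -> COPY to pp2. 3 ppages; refcounts: pp0:2 pp1:3 pp2:1
Op 4: write(P2, v0, 148). refcount(pp2)=1 -> write in place. 3 ppages; refcounts: pp0:2 pp1:3 pp2:1
Op 5: fork(P1) -> P3. 3 ppages; refcounts: pp0:3 pp1:4 pp2:1
Op 6: write(P2, v0, 172). refcount(pp2)=1 -> write in place. 3 ppages; refcounts: pp0:3 pp1:4 pp2:1
Op 7: read(P0, v1) -> 25. No state change.
Op 8: read(P3, v1) -> 25. No state change.
P0: v1 -> pp1 = 25
P1: v1 -> pp1 = 25
P2: v1 -> pp1 = 25
P3: v1 -> pp1 = 25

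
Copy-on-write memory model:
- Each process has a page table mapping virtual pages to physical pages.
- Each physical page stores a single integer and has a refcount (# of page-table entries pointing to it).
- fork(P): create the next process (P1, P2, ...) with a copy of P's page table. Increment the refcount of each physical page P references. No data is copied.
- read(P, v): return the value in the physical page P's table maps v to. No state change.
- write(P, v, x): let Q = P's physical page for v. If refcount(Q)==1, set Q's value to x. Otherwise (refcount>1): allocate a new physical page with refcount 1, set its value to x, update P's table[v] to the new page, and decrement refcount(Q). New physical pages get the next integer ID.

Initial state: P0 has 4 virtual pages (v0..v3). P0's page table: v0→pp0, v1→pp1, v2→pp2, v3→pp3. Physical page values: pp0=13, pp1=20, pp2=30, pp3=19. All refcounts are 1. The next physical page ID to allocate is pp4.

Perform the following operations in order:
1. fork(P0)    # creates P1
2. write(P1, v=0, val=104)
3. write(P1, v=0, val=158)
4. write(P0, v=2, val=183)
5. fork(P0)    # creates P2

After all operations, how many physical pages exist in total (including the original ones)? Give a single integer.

Answer: 6

Derivation:
Op 1: fork(P0) -> P1. 4 ppages; refcounts: pp0:2 pp1:2 pp2:2 pp3:2
Op 2: write(P1, v0, 104). refcount(pp0)=2>1 -> COPY to pp4. 5 ppages; refcounts: pp0:1 pp1:2 pp2:2 pp3:2 pp4:1
Op 3: write(P1, v0, 158). refcount(pp4)=1 -> write in place. 5 ppages; refcounts: pp0:1 pp1:2 pp2:2 pp3:2 pp4:1
Op 4: write(P0, v2, 183). refcount(pp2)=2>1 -> COPY to pp5. 6 ppages; refcounts: pp0:1 pp1:2 pp2:1 pp3:2 pp4:1 pp5:1
Op 5: fork(P0) -> P2. 6 ppages; refcounts: pp0:2 pp1:3 pp2:1 pp3:3 pp4:1 pp5:2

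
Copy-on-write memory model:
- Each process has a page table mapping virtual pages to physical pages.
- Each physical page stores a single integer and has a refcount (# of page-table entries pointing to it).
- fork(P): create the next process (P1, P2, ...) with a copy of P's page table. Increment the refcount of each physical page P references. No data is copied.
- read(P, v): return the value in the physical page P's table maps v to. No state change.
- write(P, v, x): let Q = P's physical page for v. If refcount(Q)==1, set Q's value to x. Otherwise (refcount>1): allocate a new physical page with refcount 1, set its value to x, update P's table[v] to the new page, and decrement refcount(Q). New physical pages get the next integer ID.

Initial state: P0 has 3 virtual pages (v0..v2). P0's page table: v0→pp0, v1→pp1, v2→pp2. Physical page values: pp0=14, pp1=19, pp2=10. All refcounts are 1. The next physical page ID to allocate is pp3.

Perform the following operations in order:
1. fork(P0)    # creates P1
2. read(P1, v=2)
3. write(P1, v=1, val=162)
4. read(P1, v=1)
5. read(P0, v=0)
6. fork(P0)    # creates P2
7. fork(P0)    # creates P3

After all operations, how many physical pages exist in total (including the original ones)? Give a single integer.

Op 1: fork(P0) -> P1. 3 ppages; refcounts: pp0:2 pp1:2 pp2:2
Op 2: read(P1, v2) -> 10. No state change.
Op 3: write(P1, v1, 162). refcount(pp1)=2>1 -> COPY to pp3. 4 ppages; refcounts: pp0:2 pp1:1 pp2:2 pp3:1
Op 4: read(P1, v1) -> 162. No state change.
Op 5: read(P0, v0) -> 14. No state change.
Op 6: fork(P0) -> P2. 4 ppages; refcounts: pp0:3 pp1:2 pp2:3 pp3:1
Op 7: fork(P0) -> P3. 4 ppages; refcounts: pp0:4 pp1:3 pp2:4 pp3:1

Answer: 4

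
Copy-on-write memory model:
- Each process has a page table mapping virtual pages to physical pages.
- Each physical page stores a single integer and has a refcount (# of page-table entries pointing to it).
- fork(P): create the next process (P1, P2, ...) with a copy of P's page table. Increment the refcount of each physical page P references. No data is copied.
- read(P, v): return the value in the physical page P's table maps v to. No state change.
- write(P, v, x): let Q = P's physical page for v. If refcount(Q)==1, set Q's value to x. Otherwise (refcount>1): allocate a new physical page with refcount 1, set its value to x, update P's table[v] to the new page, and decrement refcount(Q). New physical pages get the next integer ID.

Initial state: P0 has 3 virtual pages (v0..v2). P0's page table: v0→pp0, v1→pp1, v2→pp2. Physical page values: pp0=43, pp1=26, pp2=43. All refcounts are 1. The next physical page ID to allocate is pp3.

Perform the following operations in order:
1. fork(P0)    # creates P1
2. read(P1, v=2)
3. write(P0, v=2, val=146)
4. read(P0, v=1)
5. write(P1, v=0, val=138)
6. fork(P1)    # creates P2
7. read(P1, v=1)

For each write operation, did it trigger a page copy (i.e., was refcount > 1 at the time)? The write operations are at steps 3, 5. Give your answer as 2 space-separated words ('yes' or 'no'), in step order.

Op 1: fork(P0) -> P1. 3 ppages; refcounts: pp0:2 pp1:2 pp2:2
Op 2: read(P1, v2) -> 43. No state change.
Op 3: write(P0, v2, 146). refcount(pp2)=2>1 -> COPY to pp3. 4 ppages; refcounts: pp0:2 pp1:2 pp2:1 pp3:1
Op 4: read(P0, v1) -> 26. No state change.
Op 5: write(P1, v0, 138). refcount(pp0)=2>1 -> COPY to pp4. 5 ppages; refcounts: pp0:1 pp1:2 pp2:1 pp3:1 pp4:1
Op 6: fork(P1) -> P2. 5 ppages; refcounts: pp0:1 pp1:3 pp2:2 pp3:1 pp4:2
Op 7: read(P1, v1) -> 26. No state change.

yes yes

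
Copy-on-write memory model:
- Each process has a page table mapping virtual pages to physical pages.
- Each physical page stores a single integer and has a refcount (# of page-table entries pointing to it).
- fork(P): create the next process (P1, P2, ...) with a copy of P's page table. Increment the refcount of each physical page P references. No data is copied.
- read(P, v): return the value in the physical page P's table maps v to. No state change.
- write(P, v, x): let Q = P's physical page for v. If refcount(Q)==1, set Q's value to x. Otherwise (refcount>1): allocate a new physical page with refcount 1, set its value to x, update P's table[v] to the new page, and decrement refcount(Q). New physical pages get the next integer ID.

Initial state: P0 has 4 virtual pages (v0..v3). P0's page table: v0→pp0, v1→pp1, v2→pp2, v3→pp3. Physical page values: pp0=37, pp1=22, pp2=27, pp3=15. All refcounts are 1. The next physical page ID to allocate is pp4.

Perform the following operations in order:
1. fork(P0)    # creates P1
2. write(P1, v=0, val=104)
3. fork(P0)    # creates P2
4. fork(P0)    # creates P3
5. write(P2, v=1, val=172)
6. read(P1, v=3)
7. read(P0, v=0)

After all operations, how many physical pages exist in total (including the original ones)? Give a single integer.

Op 1: fork(P0) -> P1. 4 ppages; refcounts: pp0:2 pp1:2 pp2:2 pp3:2
Op 2: write(P1, v0, 104). refcount(pp0)=2>1 -> COPY to pp4. 5 ppages; refcounts: pp0:1 pp1:2 pp2:2 pp3:2 pp4:1
Op 3: fork(P0) -> P2. 5 ppages; refcounts: pp0:2 pp1:3 pp2:3 pp3:3 pp4:1
Op 4: fork(P0) -> P3. 5 ppages; refcounts: pp0:3 pp1:4 pp2:4 pp3:4 pp4:1
Op 5: write(P2, v1, 172). refcount(pp1)=4>1 -> COPY to pp5. 6 ppages; refcounts: pp0:3 pp1:3 pp2:4 pp3:4 pp4:1 pp5:1
Op 6: read(P1, v3) -> 15. No state change.
Op 7: read(P0, v0) -> 37. No state change.

Answer: 6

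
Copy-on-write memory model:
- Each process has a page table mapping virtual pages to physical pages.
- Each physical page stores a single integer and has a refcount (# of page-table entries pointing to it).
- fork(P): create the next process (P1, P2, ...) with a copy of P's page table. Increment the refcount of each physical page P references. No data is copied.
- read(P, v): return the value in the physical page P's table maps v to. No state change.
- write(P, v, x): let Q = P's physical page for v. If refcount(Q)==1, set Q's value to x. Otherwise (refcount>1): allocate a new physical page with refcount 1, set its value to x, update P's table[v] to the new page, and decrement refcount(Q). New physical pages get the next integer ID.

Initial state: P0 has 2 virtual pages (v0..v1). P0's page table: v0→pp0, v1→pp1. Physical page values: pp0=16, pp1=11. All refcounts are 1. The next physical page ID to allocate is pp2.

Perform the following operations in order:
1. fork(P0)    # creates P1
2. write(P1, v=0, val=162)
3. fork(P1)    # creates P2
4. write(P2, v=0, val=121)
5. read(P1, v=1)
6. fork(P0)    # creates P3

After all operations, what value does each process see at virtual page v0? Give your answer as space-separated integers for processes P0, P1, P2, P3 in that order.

Answer: 16 162 121 16

Derivation:
Op 1: fork(P0) -> P1. 2 ppages; refcounts: pp0:2 pp1:2
Op 2: write(P1, v0, 162). refcount(pp0)=2>1 -> COPY to pp2. 3 ppages; refcounts: pp0:1 pp1:2 pp2:1
Op 3: fork(P1) -> P2. 3 ppages; refcounts: pp0:1 pp1:3 pp2:2
Op 4: write(P2, v0, 121). refcount(pp2)=2>1 -> COPY to pp3. 4 ppages; refcounts: pp0:1 pp1:3 pp2:1 pp3:1
Op 5: read(P1, v1) -> 11. No state change.
Op 6: fork(P0) -> P3. 4 ppages; refcounts: pp0:2 pp1:4 pp2:1 pp3:1
P0: v0 -> pp0 = 16
P1: v0 -> pp2 = 162
P2: v0 -> pp3 = 121
P3: v0 -> pp0 = 16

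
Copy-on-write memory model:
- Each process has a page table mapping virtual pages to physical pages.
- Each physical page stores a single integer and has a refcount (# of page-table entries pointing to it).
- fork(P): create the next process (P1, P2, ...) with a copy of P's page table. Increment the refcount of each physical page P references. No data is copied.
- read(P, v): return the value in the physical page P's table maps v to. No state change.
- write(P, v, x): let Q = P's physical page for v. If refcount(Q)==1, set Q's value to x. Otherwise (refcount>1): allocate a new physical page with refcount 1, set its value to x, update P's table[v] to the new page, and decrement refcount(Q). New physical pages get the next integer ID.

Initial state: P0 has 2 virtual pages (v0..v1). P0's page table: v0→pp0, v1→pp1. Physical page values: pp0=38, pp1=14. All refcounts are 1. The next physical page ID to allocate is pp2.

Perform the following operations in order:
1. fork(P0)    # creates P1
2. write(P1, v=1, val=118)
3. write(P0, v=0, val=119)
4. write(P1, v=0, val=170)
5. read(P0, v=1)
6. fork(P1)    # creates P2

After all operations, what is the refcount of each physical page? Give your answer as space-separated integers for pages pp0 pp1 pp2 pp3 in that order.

Answer: 2 1 2 1

Derivation:
Op 1: fork(P0) -> P1. 2 ppages; refcounts: pp0:2 pp1:2
Op 2: write(P1, v1, 118). refcount(pp1)=2>1 -> COPY to pp2. 3 ppages; refcounts: pp0:2 pp1:1 pp2:1
Op 3: write(P0, v0, 119). refcount(pp0)=2>1 -> COPY to pp3. 4 ppages; refcounts: pp0:1 pp1:1 pp2:1 pp3:1
Op 4: write(P1, v0, 170). refcount(pp0)=1 -> write in place. 4 ppages; refcounts: pp0:1 pp1:1 pp2:1 pp3:1
Op 5: read(P0, v1) -> 14. No state change.
Op 6: fork(P1) -> P2. 4 ppages; refcounts: pp0:2 pp1:1 pp2:2 pp3:1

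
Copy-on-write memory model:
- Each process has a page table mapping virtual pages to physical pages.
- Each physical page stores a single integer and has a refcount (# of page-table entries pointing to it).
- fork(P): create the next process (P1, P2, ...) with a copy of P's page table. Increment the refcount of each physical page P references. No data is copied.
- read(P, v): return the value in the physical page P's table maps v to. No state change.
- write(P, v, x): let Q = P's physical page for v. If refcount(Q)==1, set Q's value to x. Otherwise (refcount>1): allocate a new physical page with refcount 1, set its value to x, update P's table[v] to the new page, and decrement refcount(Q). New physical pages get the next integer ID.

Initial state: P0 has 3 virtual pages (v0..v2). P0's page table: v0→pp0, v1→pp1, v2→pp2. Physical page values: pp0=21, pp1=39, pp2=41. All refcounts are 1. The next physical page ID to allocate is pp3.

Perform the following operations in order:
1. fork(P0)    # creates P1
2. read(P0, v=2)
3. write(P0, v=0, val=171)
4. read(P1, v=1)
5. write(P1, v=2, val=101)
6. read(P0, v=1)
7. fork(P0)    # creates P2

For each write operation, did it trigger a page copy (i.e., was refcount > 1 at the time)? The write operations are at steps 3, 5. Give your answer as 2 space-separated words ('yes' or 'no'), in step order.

Op 1: fork(P0) -> P1. 3 ppages; refcounts: pp0:2 pp1:2 pp2:2
Op 2: read(P0, v2) -> 41. No state change.
Op 3: write(P0, v0, 171). refcount(pp0)=2>1 -> COPY to pp3. 4 ppages; refcounts: pp0:1 pp1:2 pp2:2 pp3:1
Op 4: read(P1, v1) -> 39. No state change.
Op 5: write(P1, v2, 101). refcount(pp2)=2>1 -> COPY to pp4. 5 ppages; refcounts: pp0:1 pp1:2 pp2:1 pp3:1 pp4:1
Op 6: read(P0, v1) -> 39. No state change.
Op 7: fork(P0) -> P2. 5 ppages; refcounts: pp0:1 pp1:3 pp2:2 pp3:2 pp4:1

yes yes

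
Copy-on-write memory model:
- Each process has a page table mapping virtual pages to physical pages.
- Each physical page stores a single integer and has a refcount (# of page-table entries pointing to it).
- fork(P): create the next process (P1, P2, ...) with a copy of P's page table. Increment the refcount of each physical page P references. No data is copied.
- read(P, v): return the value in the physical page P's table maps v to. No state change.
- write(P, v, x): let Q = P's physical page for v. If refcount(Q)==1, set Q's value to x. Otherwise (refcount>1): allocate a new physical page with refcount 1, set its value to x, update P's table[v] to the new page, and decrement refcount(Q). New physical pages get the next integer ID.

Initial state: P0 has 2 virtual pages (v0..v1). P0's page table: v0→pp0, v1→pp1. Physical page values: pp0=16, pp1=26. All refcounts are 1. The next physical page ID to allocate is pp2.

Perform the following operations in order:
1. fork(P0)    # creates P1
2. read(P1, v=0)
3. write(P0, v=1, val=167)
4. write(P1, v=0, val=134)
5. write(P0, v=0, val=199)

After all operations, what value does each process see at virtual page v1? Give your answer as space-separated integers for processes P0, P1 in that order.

Answer: 167 26

Derivation:
Op 1: fork(P0) -> P1. 2 ppages; refcounts: pp0:2 pp1:2
Op 2: read(P1, v0) -> 16. No state change.
Op 3: write(P0, v1, 167). refcount(pp1)=2>1 -> COPY to pp2. 3 ppages; refcounts: pp0:2 pp1:1 pp2:1
Op 4: write(P1, v0, 134). refcount(pp0)=2>1 -> COPY to pp3. 4 ppages; refcounts: pp0:1 pp1:1 pp2:1 pp3:1
Op 5: write(P0, v0, 199). refcount(pp0)=1 -> write in place. 4 ppages; refcounts: pp0:1 pp1:1 pp2:1 pp3:1
P0: v1 -> pp2 = 167
P1: v1 -> pp1 = 26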